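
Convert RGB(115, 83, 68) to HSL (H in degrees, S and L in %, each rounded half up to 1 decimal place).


Normalize: R'=115/255≈0.4510, G'=83/255≈0.3255, B'=68/255≈0.2667
Max=115/255, Min=68/255, Δ=Max-Min=47/255
L = (Max+Min)/2 = (115+68)/510 = 183/510 = 0.35882… → L = 35.9%
L ≤ 0.5 → S = Δ/(Max+Min) = 47/(115+68) = 47/183 = 0.25683… → S = 25.7%
(the 1/255 factors cancel in S and H, so raw channel differences can be used)
Max is R' → H = 60 × (((G-B)/Δ) mod 6) = 60 × (((83-68)/47) mod 6)
  15/47 = 0.3191…
  H = 60 × 0.3191… = 19.148…° → H = 19.1°
= HSL(19.1°, 25.7%, 35.9%)


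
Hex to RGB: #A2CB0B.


A2 → 162 (R)
CB → 203 (G)
0B → 11 (B)
= RGB(162, 203, 11)


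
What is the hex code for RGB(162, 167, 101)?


R = 162 → A2 (hex)
G = 167 → A7 (hex)
B = 101 → 65 (hex)
Hex = #A2A765


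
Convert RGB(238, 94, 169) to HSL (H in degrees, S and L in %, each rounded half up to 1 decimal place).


Normalize: R'=238/255≈0.9333, G'=94/255≈0.3686, B'=169/255≈0.6627
Max=238/255, Min=94/255, Δ=Max-Min=144/255
L = (Max+Min)/2 = (238+94)/510 = 332/510 = 0.65098… → L = 65.1%
L > 0.5 → S = Δ/(2-Max-Min) = 144/(510-238-94) = 144/178 = 0.80898… → S = 80.9%
(the 1/255 factors cancel in S and H, so raw channel differences can be used)
Max is R' → H = 60 × (((G-B)/Δ) mod 6) = 60 × (((94-169)/144) mod 6)
  (-75)/144 = -0.5208…; negative, so add 6 → 5.4791…
  H = 60 × 5.4791… = 328.75° → H = 328.8°
= HSL(328.8°, 80.9%, 65.1%)


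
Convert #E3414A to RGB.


E3 → 227 (R)
41 → 65 (G)
4A → 74 (B)
= RGB(227, 65, 74)


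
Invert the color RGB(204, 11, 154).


Invert: (255-R, 255-G, 255-B)
R: 255-204 = 51
G: 255-11 = 244
B: 255-154 = 101
= RGB(51, 244, 101)


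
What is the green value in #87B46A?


Color: #87B46A
R = 87 = 135
G = B4 = 180
B = 6A = 106
Green = 180


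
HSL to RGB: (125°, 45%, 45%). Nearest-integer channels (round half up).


H=125°, S=0.45, L=0.45
C = (1-|2L-1|)×S = (1-|-0.10|)×0.45 = 0.405
H' = H/60 = 125/60 ≈ 2.0833; X = C×(1-|H' mod 2 - 1|) = 0.03375
m = L - C/2 = 0.45 - 0.2025 = 0.2475
Sector ⌊H'⌋ = 2 → (R',G',B') = (0.0, 0.405, 0.03375)
RGB = ((R'+m)×255, (G'+m)×255, (B'+m)×255) = (63.1125, 166.3875, 71.71875)
Round half up → RGB(63, 166, 72)


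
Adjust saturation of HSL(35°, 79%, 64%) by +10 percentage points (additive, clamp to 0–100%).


Original S = 79%
Adjustment = +10 percentage points
New S = 79 + (10) = 89
Clamp to [0, 100] → 89
= HSL(35°, 89%, 64%)


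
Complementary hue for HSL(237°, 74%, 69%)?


Complement = opposite side of color wheel = hue + 180°
H' = (237 + 180) mod 360 = 57°
S and L unchanged.
= HSL(57°, 74%, 69%)


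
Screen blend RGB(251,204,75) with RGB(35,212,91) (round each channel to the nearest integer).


Screen: C = 255 - (255-A)×(255-B)/255, rounded to nearest integer
R: 255 - (255-251)×(255-35)/255 = 255 - 880/255 ≈ 255 - 3.451 = 251.549 → 252
G: 255 - (255-204)×(255-212)/255 = 255 - 2193/255 ≈ 255 - 8.600 = 246.400 → 246
B: 255 - (255-75)×(255-91)/255 = 255 - 29520/255 ≈ 255 - 115.765 = 139.235 → 139
= RGB(252, 246, 139)


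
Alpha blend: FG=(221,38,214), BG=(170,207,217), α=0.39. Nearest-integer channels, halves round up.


C = α×F + (1-α)×B, with 1-α = 0.61
R: 0.39×221 + 0.61×170 = 86.19 + 103.70 = 189.89 → 190
G: 0.39×38 + 0.61×207 = 14.82 + 126.27 = 141.09 → 141
B: 0.39×214 + 0.61×217 = 83.46 + 132.37 = 215.83 → 216
= RGB(190, 141, 216)


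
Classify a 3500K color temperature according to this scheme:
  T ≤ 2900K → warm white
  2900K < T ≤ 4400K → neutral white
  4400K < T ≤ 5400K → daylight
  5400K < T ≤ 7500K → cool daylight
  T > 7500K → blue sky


Temperature: 3500K
2900K < 3500K ≤ 4400K → neutral white
Classification: neutral white


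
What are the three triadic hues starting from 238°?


Triadic: equally spaced at 120° intervals
H1 = 238°
H2 = (238 + 120) mod 360 = 358°
H3 = (238 + 240) mod 360 = 118°
Triadic = 238°, 358°, 118°


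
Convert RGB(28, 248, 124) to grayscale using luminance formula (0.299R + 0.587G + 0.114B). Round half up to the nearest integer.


Gray = 0.299×R + 0.587×G + 0.114×B
Gray = 0.299×28 + 0.587×248 + 0.114×124
Gray = 8.372 + 145.576 + 14.136
Gray = 168.084 → round half up → 168
Gray = 168


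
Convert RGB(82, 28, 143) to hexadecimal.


R = 82 → 52 (hex)
G = 28 → 1C (hex)
B = 143 → 8F (hex)
Hex = #521C8F


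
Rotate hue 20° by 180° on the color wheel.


New hue = (H + rotation) mod 360
New hue = (20 + 180) mod 360
= 200 mod 360
= 200°


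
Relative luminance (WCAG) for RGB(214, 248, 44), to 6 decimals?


Linearize each channel (sRGB transfer function): c = v/255; c_lin = c/12.92 if c ≤ 0.04045, else ((c+0.055)/1.055)^2.4
  R: 214/255 ≈ 0.839216 > 0.04045 → ((0.839216+0.055)/1.055)^2.4 ≈ 0.672443
  G: 248/255 ≈ 0.972549 > 0.04045 → ((0.972549+0.055)/1.055)^2.4 ≈ 0.938686
  B: 44/255 ≈ 0.172549 > 0.04045 → ((0.172549+0.055)/1.055)^2.4 ≈ 0.025187
R_lin = 0.672443, G_lin = 0.938686, B_lin = 0.025187
L = 0.2126×R + 0.7152×G + 0.0722×B
L = 0.2126×0.672443 + 0.7152×0.938686 + 0.0722×0.025187
L ≈ 0.816128


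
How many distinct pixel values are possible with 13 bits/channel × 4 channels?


Total bits = 13 bits/channel × 4 channels = 52 bits
Distinct pixel values = 2^52
= 4,503,599,627,370,496 pixel values


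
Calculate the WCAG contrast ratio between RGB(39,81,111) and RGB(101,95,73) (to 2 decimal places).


Linearize each sRGB channel c=v/255: c/12.92 if c ≤ 0.04045 else ((c+0.055)/1.055)^2.4
L = 0.2126×R_lin + 0.7152×G_lin + 0.0722×B_lin
Color 1 (39,81,111):
  R=39: 39/255≈0.1529 > 0.04045 → ((0.1529+0.055)/1.055)^2.4 ≈ 0.02029
  G=81: 81/255≈0.3176 > 0.04045 → ((0.3176+0.055)/1.055)^2.4 ≈ 0.08228
  B=111: 111/255≈0.4353 > 0.04045 → ((0.4353+0.055)/1.055)^2.4 ≈ 0.15896
  L1 = 0.2126×0.02029 + 0.7152×0.08228 + 0.0722×0.15896 ≈ 0.07464
Color 2 (101,95,73):
  R=101: 101/255≈0.3961 > 0.04045 → ((0.3961+0.055)/1.055)^2.4 ≈ 0.13014
  G=95: 95/255≈0.3725 > 0.04045 → ((0.3725+0.055)/1.055)^2.4 ≈ 0.11444
  B=73: 73/255≈0.2863 > 0.04045 → ((0.2863+0.055)/1.055)^2.4 ≈ 0.06663
  L2 = 0.2126×0.13014 + 0.7152×0.11444 + 0.0722×0.06663 ≈ 0.11432
Lighter = 0.11432, Darker = 0.07464
Ratio = (L_lighter + 0.05) / (L_darker + 0.05)
Ratio = (0.11432 + 0.05) / (0.07464 + 0.05) = 0.16432 / 0.12464 ≈ 1.3184
Ratio ≈ 1.32:1


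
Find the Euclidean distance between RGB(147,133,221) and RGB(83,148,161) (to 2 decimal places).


d = √[(R₁-R₂)² + (G₁-G₂)² + (B₁-B₂)²]
d = √[(147-83)² + (133-148)² + (221-161)²]
d = √[4096 + 225 + 3600]
d = √7921
d = 89.00


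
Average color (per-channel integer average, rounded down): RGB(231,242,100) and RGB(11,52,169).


Midpoint: each channel = ⌊(C₁+C₂)/2⌋
R: ⌊(231+11)/2⌋ = 121
G: ⌊(242+52)/2⌋ = 147
B: ⌊(100+169)/2⌋ = 134
= RGB(121, 147, 134)


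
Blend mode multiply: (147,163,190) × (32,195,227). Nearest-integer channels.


Multiply: C = A×B/255, rounded to nearest integer
R: 147×32/255 = 4704/255 ≈ 18.447 → 18
G: 163×195/255 = 31785/255 ≈ 124.647 → 125
B: 190×227/255 = 43130/255 ≈ 169.137 → 169
= RGB(18, 125, 169)


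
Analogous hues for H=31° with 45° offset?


Base hue: 31°
Left analog: (31 - 45) mod 360 = 346°
Right analog: (31 + 45) mod 360 = 76°
Analogous hues = 346° and 76°


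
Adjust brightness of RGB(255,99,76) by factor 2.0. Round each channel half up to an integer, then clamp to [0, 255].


Multiply each channel by 2.0, round half up, clamp to [0, 255]
R: 255×2.0 = 510 → clamp → 255
G: 99×2.0 = 198
B: 76×2.0 = 152
= RGB(255, 198, 152)


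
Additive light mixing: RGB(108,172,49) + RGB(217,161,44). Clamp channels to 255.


Additive: each channel = min(255, C₁+C₂)
R: 108+217 = 325 → 255
G: 172+161 = 333 → 255
B: 49+44 = 93 → 93
= RGB(255, 255, 93)


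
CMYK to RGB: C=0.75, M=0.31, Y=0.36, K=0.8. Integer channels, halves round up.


R = 255 × (1-C) × (1-K) = 255 × 0.25 × 0.20 = 12.75 → 13
G = 255 × (1-M) × (1-K) = 255 × 0.69 × 0.20 = 35.19 → 35
B = 255 × (1-Y) × (1-K) = 255 × 0.64 × 0.20 = 32.64 → 33
= RGB(13, 35, 33)


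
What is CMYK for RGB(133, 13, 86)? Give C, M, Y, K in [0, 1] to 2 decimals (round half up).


R'=133/255≈0.5216, G'=13/255≈0.0510, B'=86/255≈0.3373
K = 1 - max(R',G',B') = 1 - 133/255 = 122/255 = 0.47843… → 0.48
(1-R'-K)/(1-K) simplifies to (max-R)/max with max = 133:
C = (133-133)/133 = 0/133 = 0 → 0.00
M = (133-13)/133 = 120/133 = 0.90225… → 0.90
Y = (133-86)/133 = 47/133 = 0.35338… → 0.35
= CMYK(0.00, 0.90, 0.35, 0.48)


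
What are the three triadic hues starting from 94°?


Triadic: equally spaced at 120° intervals
H1 = 94°
H2 = (94 + 120) mod 360 = 214°
H3 = (94 + 240) mod 360 = 334°
Triadic = 94°, 214°, 334°


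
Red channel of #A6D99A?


Color: #A6D99A
R = A6 = 166
G = D9 = 217
B = 9A = 154
Red = 166


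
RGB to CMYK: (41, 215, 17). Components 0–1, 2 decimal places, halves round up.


R'=41/255≈0.1608, G'=215/255≈0.8431, B'=17/255≈0.0667
K = 1 - max(R',G',B') = 1 - 215/255 = 40/255 = 0.15686… → 0.16
(1-R'-K)/(1-K) simplifies to (max-R)/max with max = 215:
C = (215-41)/215 = 174/215 = 0.80930… → 0.81
M = (215-215)/215 = 0/215 = 0 → 0.00
Y = (215-17)/215 = 198/215 = 0.92093… → 0.92
= CMYK(0.81, 0.00, 0.92, 0.16)


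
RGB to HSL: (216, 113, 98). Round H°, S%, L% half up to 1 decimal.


Normalize: R'=216/255≈0.8471, G'=113/255≈0.4431, B'=98/255≈0.3843
Max=216/255, Min=98/255, Δ=Max-Min=118/255
L = (Max+Min)/2 = (216+98)/510 = 314/510 = 0.61568… → L = 61.6%
L > 0.5 → S = Δ/(2-Max-Min) = 118/(510-216-98) = 118/196 = 0.60204… → S = 60.2%
(the 1/255 factors cancel in S and H, so raw channel differences can be used)
Max is R' → H = 60 × (((G-B)/Δ) mod 6) = 60 × (((113-98)/118) mod 6)
  15/118 = 0.1271…
  H = 60 × 0.1271… = 7.627…° → H = 7.6°
= HSL(7.6°, 60.2%, 61.6%)


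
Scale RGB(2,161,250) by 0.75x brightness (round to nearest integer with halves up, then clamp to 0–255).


Multiply each channel by 0.75, round half up, clamp to [0, 255]
R: 2×0.75 = 1.5 → round → 2
G: 161×0.75 = 120.75 → round → 121
B: 250×0.75 = 187.5 → round → 188
= RGB(2, 121, 188)


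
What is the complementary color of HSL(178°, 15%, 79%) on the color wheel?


Complement = opposite side of color wheel = hue + 180°
H' = (178 + 180) mod 360 = 358°
S and L unchanged.
= HSL(358°, 15%, 79%)


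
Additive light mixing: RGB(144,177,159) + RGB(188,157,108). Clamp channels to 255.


Additive: each channel = min(255, C₁+C₂)
R: 144+188 = 332 → 255
G: 177+157 = 334 → 255
B: 159+108 = 267 → 255
= RGB(255, 255, 255)


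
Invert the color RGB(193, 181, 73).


Invert: (255-R, 255-G, 255-B)
R: 255-193 = 62
G: 255-181 = 74
B: 255-73 = 182
= RGB(62, 74, 182)


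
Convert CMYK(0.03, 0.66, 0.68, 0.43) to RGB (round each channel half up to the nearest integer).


R = 255 × (1-C) × (1-K) = 255 × 0.97 × 0.57 = 140.9895 → 141
G = 255 × (1-M) × (1-K) = 255 × 0.34 × 0.57 = 49.419 → 49
B = 255 × (1-Y) × (1-K) = 255 × 0.32 × 0.57 = 46.512 → 47
= RGB(141, 49, 47)


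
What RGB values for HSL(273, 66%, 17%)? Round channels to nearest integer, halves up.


H=273°, S=0.66, L=0.17
C = (1-|2L-1|)×S = (1-|-0.66|)×0.66 = 0.2244
H' = H/60 = 273/60 ≈ 4.5500; X = C×(1-|H' mod 2 - 1|) = 0.12342
m = L - C/2 = 0.17 - 0.1122 = 0.0578
Sector ⌊H'⌋ = 4 → (R',G',B') = (0.12342, 0.0, 0.2244)
RGB = ((R'+m)×255, (G'+m)×255, (B'+m)×255) = (46.2111, 14.739, 71.961)
Round half up → RGB(46, 15, 72)


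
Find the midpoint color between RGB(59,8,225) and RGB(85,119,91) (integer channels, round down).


Midpoint: each channel = ⌊(C₁+C₂)/2⌋
R: ⌊(59+85)/2⌋ = 72
G: ⌊(8+119)/2⌋ = 63
B: ⌊(225+91)/2⌋ = 158
= RGB(72, 63, 158)


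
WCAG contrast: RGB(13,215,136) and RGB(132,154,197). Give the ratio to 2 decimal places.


Linearize each sRGB channel c=v/255: c/12.92 if c ≤ 0.04045 else ((c+0.055)/1.055)^2.4
L = 0.2126×R_lin + 0.7152×G_lin + 0.0722×B_lin
Color 1 (13,215,136):
  R=13: 13/255≈0.0510 > 0.04045 → ((0.0510+0.055)/1.055)^2.4 ≈ 0.00402
  G=215: 215/255≈0.8431 > 0.04045 → ((0.8431+0.055)/1.055)^2.4 ≈ 0.67954
  B=136: 136/255≈0.5333 > 0.04045 → ((0.5333+0.055)/1.055)^2.4 ≈ 0.24620
  L1 = 0.2126×0.00402 + 0.7152×0.67954 + 0.0722×0.24620 ≈ 0.50464
Color 2 (132,154,197):
  R=132: 132/255≈0.5176 > 0.04045 → ((0.5176+0.055)/1.055)^2.4 ≈ 0.23074
  G=154: 154/255≈0.6039 > 0.04045 → ((0.6039+0.055)/1.055)^2.4 ≈ 0.32314
  B=197: 197/255≈0.7725 > 0.04045 → ((0.7725+0.055)/1.055)^2.4 ≈ 0.55834
  L2 = 0.2126×0.23074 + 0.7152×0.32314 + 0.0722×0.55834 ≈ 0.32048
Lighter = 0.50464, Darker = 0.32048
Ratio = (L_lighter + 0.05) / (L_darker + 0.05)
Ratio = (0.50464 + 0.05) / (0.32048 + 0.05) = 0.55464 / 0.37048 ≈ 1.4971
Ratio ≈ 1.50:1


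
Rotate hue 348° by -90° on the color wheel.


New hue = (H + rotation) mod 360
New hue = (348 -90) mod 360
= 258 mod 360
= 258°


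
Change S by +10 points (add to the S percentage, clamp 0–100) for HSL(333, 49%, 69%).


Original S = 49%
Adjustment = +10 percentage points
New S = 49 + (10) = 59
Clamp to [0, 100] → 59
= HSL(333°, 59%, 69%)


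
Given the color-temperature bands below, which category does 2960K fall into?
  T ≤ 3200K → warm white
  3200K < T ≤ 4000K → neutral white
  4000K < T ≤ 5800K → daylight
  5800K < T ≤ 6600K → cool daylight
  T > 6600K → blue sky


Temperature: 2960K
2960K ≤ 3200K → warm white
Classification: warm white


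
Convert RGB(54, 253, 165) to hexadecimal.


R = 54 → 36 (hex)
G = 253 → FD (hex)
B = 165 → A5 (hex)
Hex = #36FDA5


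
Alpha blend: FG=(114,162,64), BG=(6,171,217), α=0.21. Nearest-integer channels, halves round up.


C = α×F + (1-α)×B, with 1-α = 0.79
R: 0.21×114 + 0.79×6 = 23.94 + 4.74 = 28.68 → 29
G: 0.21×162 + 0.79×171 = 34.02 + 135.09 = 169.11 → 169
B: 0.21×64 + 0.79×217 = 13.44 + 171.43 = 184.87 → 185
= RGB(29, 169, 185)


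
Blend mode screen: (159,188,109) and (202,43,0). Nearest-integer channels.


Screen: C = 255 - (255-A)×(255-B)/255, rounded to nearest integer
R: 255 - (255-159)×(255-202)/255 = 255 - 5088/255 ≈ 255 - 19.953 = 235.047 → 235
G: 255 - (255-188)×(255-43)/255 = 255 - 14204/255 ≈ 255 - 55.702 = 199.298 → 199
B: 255 - (255-109)×(255-0)/255 = 255 - 37230/255 ≈ 255 - 146.000 = 109.000 → 109
= RGB(235, 199, 109)


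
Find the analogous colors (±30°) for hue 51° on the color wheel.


Base hue: 51°
Left analog: (51 - 30) mod 360 = 21°
Right analog: (51 + 30) mod 360 = 81°
Analogous hues = 21° and 81°


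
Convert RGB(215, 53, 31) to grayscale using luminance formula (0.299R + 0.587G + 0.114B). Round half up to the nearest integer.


Gray = 0.299×R + 0.587×G + 0.114×B
Gray = 0.299×215 + 0.587×53 + 0.114×31
Gray = 64.285 + 31.111 + 3.534
Gray = 98.930 → round half up → 99
Gray = 99


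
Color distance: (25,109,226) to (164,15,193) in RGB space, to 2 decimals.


d = √[(R₁-R₂)² + (G₁-G₂)² + (B₁-B₂)²]
d = √[(25-164)² + (109-15)² + (226-193)²]
d = √[19321 + 8836 + 1089]
d = √29246
d ≈ 171.01


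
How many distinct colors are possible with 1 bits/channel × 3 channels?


Total bits = 1 bits/channel × 3 channels = 3 bits
Distinct colors = 2^3
= 8 colors


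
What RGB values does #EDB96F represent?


ED → 237 (R)
B9 → 185 (G)
6F → 111 (B)
= RGB(237, 185, 111)


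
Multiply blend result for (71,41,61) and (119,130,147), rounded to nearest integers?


Multiply: C = A×B/255, rounded to nearest integer
R: 71×119/255 = 8449/255 ≈ 33.133 → 33
G: 41×130/255 = 5330/255 ≈ 20.902 → 21
B: 61×147/255 = 8967/255 ≈ 35.165 → 35
= RGB(33, 21, 35)


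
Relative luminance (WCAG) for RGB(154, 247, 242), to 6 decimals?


Linearize each channel (sRGB transfer function): c = v/255; c_lin = c/12.92 if c ≤ 0.04045, else ((c+0.055)/1.055)^2.4
  R: 154/255 ≈ 0.603922 > 0.04045 → ((0.603922+0.055)/1.055)^2.4 ≈ 0.323143
  G: 247/255 ≈ 0.968627 > 0.04045 → ((0.968627+0.055)/1.055)^2.4 ≈ 0.930111
  B: 242/255 ≈ 0.949020 > 0.04045 → ((0.949020+0.055)/1.055)^2.4 ≈ 0.887923
R_lin = 0.323143, G_lin = 0.930111, B_lin = 0.887923
L = 0.2126×R + 0.7152×G + 0.0722×B
L = 0.2126×0.323143 + 0.7152×0.930111 + 0.0722×0.887923
L ≈ 0.798024


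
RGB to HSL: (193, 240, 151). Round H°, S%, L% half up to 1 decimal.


Normalize: R'=193/255≈0.7569, G'=240/255≈0.9412, B'=151/255≈0.5922
Max=240/255, Min=151/255, Δ=Max-Min=89/255
L = (Max+Min)/2 = (240+151)/510 = 391/510 = 0.76666… → L = 76.7%
L > 0.5 → S = Δ/(2-Max-Min) = 89/(510-240-151) = 89/119 = 0.74789… → S = 74.8%
(the 1/255 factors cancel in S and H, so raw channel differences can be used)
Max is G' → H = 60 × ((B-R)/Δ + 2) = 60 × ((151-193)/89 + 2)
  -42/89 + 2 = -0.4719… + 2 = 1.5280…
  H = 60 × 1.5280… = 91.685…° → H = 91.7°
= HSL(91.7°, 74.8%, 76.7%)


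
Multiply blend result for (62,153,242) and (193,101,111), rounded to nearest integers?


Multiply: C = A×B/255, rounded to nearest integer
R: 62×193/255 = 11966/255 ≈ 46.925 → 47
G: 153×101/255 = 15453/255 ≈ 60.600 → 61
B: 242×111/255 = 26862/255 ≈ 105.341 → 105
= RGB(47, 61, 105)


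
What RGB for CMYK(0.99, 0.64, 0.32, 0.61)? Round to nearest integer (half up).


R = 255 × (1-C) × (1-K) = 255 × 0.01 × 0.39 = 0.9945 → 1
G = 255 × (1-M) × (1-K) = 255 × 0.36 × 0.39 = 35.802 → 36
B = 255 × (1-Y) × (1-K) = 255 × 0.68 × 0.39 = 67.626 → 68
= RGB(1, 36, 68)


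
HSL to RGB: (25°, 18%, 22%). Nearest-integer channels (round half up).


H=25°, S=0.18, L=0.22
C = (1-|2L-1|)×S = (1-|-0.56|)×0.18 = 0.0792
H' = H/60 = 25/60 ≈ 0.4167; X = C×(1-|H' mod 2 - 1|) = 0.033
m = L - C/2 = 0.22 - 0.0396 = 0.1804
Sector ⌊H'⌋ = 0 → (R',G',B') = (0.0792, 0.033, 0.0)
RGB = ((R'+m)×255, (G'+m)×255, (B'+m)×255) = (66.198, 54.417, 46.002)
Round half up → RGB(66, 54, 46)


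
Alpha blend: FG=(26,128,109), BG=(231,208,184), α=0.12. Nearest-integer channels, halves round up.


C = α×F + (1-α)×B, with 1-α = 0.88
R: 0.12×26 + 0.88×231 = 3.12 + 203.28 = 206.40 → 206
G: 0.12×128 + 0.88×208 = 15.36 + 183.04 = 198.40 → 198
B: 0.12×109 + 0.88×184 = 13.08 + 161.92 = 175.00 → 175
= RGB(206, 198, 175)


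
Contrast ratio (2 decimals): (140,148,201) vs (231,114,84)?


Linearize each sRGB channel c=v/255: c/12.92 if c ≤ 0.04045 else ((c+0.055)/1.055)^2.4
L = 0.2126×R_lin + 0.7152×G_lin + 0.0722×B_lin
Color 1 (140,148,201):
  R=140: 140/255≈0.5490 > 0.04045 → ((0.5490+0.055)/1.055)^2.4 ≈ 0.26225
  G=148: 148/255≈0.5804 > 0.04045 → ((0.5804+0.055)/1.055)^2.4 ≈ 0.29614
  B=201: 201/255≈0.7882 > 0.04045 → ((0.7882+0.055)/1.055)^2.4 ≈ 0.58408
  L1 = 0.2126×0.26225 + 0.7152×0.29614 + 0.0722×0.58408 ≈ 0.30972
Color 2 (231,114,84):
  R=231: 231/255≈0.9059 > 0.04045 → ((0.9059+0.055)/1.055)^2.4 ≈ 0.79910
  G=114: 114/255≈0.4471 > 0.04045 → ((0.4471+0.055)/1.055)^2.4 ≈ 0.16827
  B=84: 84/255≈0.3294 > 0.04045 → ((0.3294+0.055)/1.055)^2.4 ≈ 0.08866
  L2 = 0.2126×0.79910 + 0.7152×0.16827 + 0.0722×0.08866 ≈ 0.29664
Lighter = 0.30972, Darker = 0.29664
Ratio = (L_lighter + 0.05) / (L_darker + 0.05)
Ratio = (0.30972 + 0.05) / (0.29664 + 0.05) = 0.35972 / 0.34664 ≈ 1.0378
Ratio ≈ 1.04:1


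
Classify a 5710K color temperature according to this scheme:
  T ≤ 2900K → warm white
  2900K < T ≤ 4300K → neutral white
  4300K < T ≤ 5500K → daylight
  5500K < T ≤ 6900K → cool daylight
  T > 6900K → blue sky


Temperature: 5710K
5500K < 5710K ≤ 6900K → cool daylight
Classification: cool daylight


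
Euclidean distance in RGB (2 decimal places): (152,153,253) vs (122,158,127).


d = √[(R₁-R₂)² + (G₁-G₂)² + (B₁-B₂)²]
d = √[(152-122)² + (153-158)² + (253-127)²]
d = √[900 + 25 + 15876]
d = √16801
d ≈ 129.62


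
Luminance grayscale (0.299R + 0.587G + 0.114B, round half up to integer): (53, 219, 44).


Gray = 0.299×R + 0.587×G + 0.114×B
Gray = 0.299×53 + 0.587×219 + 0.114×44
Gray = 15.847 + 128.553 + 5.016
Gray = 149.416 → round half up → 149
Gray = 149


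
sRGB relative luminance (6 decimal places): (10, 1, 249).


Linearize each channel (sRGB transfer function): c = v/255; c_lin = c/12.92 if c ≤ 0.04045, else ((c+0.055)/1.055)^2.4
  R: 10/255 ≈ 0.039216 ≤ 0.04045 → 0.039216/12.92 ≈ 0.003035
  G: 1/255 ≈ 0.003922 ≤ 0.04045 → 0.003922/12.92 ≈ 0.000304
  B: 249/255 ≈ 0.976471 > 0.04045 → ((0.976471+0.055)/1.055)^2.4 ≈ 0.947307
R_lin = 0.003035, G_lin = 0.000304, B_lin = 0.947307
L = 0.2126×R + 0.7152×G + 0.0722×B
L = 0.2126×0.003035 + 0.7152×0.000304 + 0.0722×0.947307
L ≈ 0.069258


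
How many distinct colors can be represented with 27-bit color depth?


Colors = 2^bits = 2^27
= 134,217,728 colors


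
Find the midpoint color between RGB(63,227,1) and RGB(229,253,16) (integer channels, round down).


Midpoint: each channel = ⌊(C₁+C₂)/2⌋
R: ⌊(63+229)/2⌋ = 146
G: ⌊(227+253)/2⌋ = 240
B: ⌊(1+16)/2⌋ = 8
= RGB(146, 240, 8)


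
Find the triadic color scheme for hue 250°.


Triadic: equally spaced at 120° intervals
H1 = 250°
H2 = (250 + 120) mod 360 = 10°
H3 = (250 + 240) mod 360 = 130°
Triadic = 250°, 10°, 130°


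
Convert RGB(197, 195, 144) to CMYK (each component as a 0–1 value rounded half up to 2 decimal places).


R'=197/255≈0.7725, G'=195/255≈0.7647, B'=144/255≈0.5647
K = 1 - max(R',G',B') = 1 - 197/255 = 58/255 = 0.22745… → 0.23
(1-R'-K)/(1-K) simplifies to (max-R)/max with max = 197:
C = (197-197)/197 = 0/197 = 0 → 0.00
M = (197-195)/197 = 2/197 = 0.01015… → 0.01
Y = (197-144)/197 = 53/197 = 0.26903… → 0.27
= CMYK(0.00, 0.01, 0.27, 0.23)


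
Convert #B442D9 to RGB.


B4 → 180 (R)
42 → 66 (G)
D9 → 217 (B)
= RGB(180, 66, 217)


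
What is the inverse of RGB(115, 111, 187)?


Invert: (255-R, 255-G, 255-B)
R: 255-115 = 140
G: 255-111 = 144
B: 255-187 = 68
= RGB(140, 144, 68)


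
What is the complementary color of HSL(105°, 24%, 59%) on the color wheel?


Complement = opposite side of color wheel = hue + 180°
H' = (105 + 180) mod 360 = 285°
S and L unchanged.
= HSL(285°, 24%, 59%)


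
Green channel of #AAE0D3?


Color: #AAE0D3
R = AA = 170
G = E0 = 224
B = D3 = 211
Green = 224


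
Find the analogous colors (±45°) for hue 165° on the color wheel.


Base hue: 165°
Left analog: (165 - 45) mod 360 = 120°
Right analog: (165 + 45) mod 360 = 210°
Analogous hues = 120° and 210°


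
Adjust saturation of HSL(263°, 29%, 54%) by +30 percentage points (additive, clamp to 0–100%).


Original S = 29%
Adjustment = +30 percentage points
New S = 29 + (30) = 59
Clamp to [0, 100] → 59
= HSL(263°, 59%, 54%)


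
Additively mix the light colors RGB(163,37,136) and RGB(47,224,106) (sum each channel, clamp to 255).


Additive: each channel = min(255, C₁+C₂)
R: 163+47 = 210 → 210
G: 37+224 = 261 → 255
B: 136+106 = 242 → 242
= RGB(210, 255, 242)


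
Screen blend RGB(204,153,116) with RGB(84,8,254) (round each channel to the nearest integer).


Screen: C = 255 - (255-A)×(255-B)/255, rounded to nearest integer
R: 255 - (255-204)×(255-84)/255 = 255 - 8721/255 ≈ 255 - 34.200 = 220.800 → 221
G: 255 - (255-153)×(255-8)/255 = 255 - 25194/255 ≈ 255 - 98.800 = 156.200 → 156
B: 255 - (255-116)×(255-254)/255 = 255 - 139/255 ≈ 255 - 0.545 = 254.455 → 254
= RGB(221, 156, 254)


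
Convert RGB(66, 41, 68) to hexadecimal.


R = 66 → 42 (hex)
G = 41 → 29 (hex)
B = 68 → 44 (hex)
Hex = #422944


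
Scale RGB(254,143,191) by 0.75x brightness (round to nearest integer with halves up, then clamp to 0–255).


Multiply each channel by 0.75, round half up, clamp to [0, 255]
R: 254×0.75 = 190.5 → round → 191
G: 143×0.75 = 107.25 → round → 107
B: 191×0.75 = 143.25 → round → 143
= RGB(191, 107, 143)


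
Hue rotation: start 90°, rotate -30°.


New hue = (H + rotation) mod 360
New hue = (90 -30) mod 360
= 60 mod 360
= 60°


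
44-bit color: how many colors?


Colors = 2^bits = 2^44
= 17,592,186,044,416 colors


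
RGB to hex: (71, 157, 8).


R = 71 → 47 (hex)
G = 157 → 9D (hex)
B = 8 → 08 (hex)
Hex = #479D08


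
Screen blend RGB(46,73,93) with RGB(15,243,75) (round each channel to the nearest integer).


Screen: C = 255 - (255-A)×(255-B)/255, rounded to nearest integer
R: 255 - (255-46)×(255-15)/255 = 255 - 50160/255 ≈ 255 - 196.706 = 58.294 → 58
G: 255 - (255-73)×(255-243)/255 = 255 - 2184/255 ≈ 255 - 8.565 = 246.435 → 246
B: 255 - (255-93)×(255-75)/255 = 255 - 29160/255 ≈ 255 - 114.353 = 140.647 → 141
= RGB(58, 246, 141)


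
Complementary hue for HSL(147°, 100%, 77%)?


Complement = opposite side of color wheel = hue + 180°
H' = (147 + 180) mod 360 = 327°
S and L unchanged.
= HSL(327°, 100%, 77%)


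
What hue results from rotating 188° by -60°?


New hue = (H + rotation) mod 360
New hue = (188 -60) mod 360
= 128 mod 360
= 128°


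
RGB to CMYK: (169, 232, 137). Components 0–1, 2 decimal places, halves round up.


R'=169/255≈0.6627, G'=232/255≈0.9098, B'=137/255≈0.5373
K = 1 - max(R',G',B') = 1 - 232/255 = 23/255 = 0.09019… → 0.09
(1-R'-K)/(1-K) simplifies to (max-R)/max with max = 232:
C = (232-169)/232 = 63/232 = 0.27155… → 0.27
M = (232-232)/232 = 0/232 = 0 → 0.00
Y = (232-137)/232 = 95/232 = 0.40948… → 0.41
= CMYK(0.27, 0.00, 0.41, 0.09)


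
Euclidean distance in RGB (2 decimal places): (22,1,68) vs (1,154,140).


d = √[(R₁-R₂)² + (G₁-G₂)² + (B₁-B₂)²]
d = √[(22-1)² + (1-154)² + (68-140)²]
d = √[441 + 23409 + 5184]
d = √29034
d ≈ 170.39


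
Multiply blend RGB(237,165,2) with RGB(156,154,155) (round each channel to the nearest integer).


Multiply: C = A×B/255, rounded to nearest integer
R: 237×156/255 = 36972/255 ≈ 144.988 → 145
G: 165×154/255 = 25410/255 ≈ 99.647 → 100
B: 2×155/255 = 310/255 ≈ 1.216 → 1
= RGB(145, 100, 1)


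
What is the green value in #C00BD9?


Color: #C00BD9
R = C0 = 192
G = 0B = 11
B = D9 = 217
Green = 11


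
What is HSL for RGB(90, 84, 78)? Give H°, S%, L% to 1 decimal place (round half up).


Normalize: R'=90/255≈0.3529, G'=84/255≈0.3294, B'=78/255≈0.3059
Max=90/255, Min=78/255, Δ=Max-Min=12/255
L = (Max+Min)/2 = (90+78)/510 = 168/510 = 0.32941… → L = 32.9%
L ≤ 0.5 → S = Δ/(Max+Min) = 12/(90+78) = 12/168 = 0.07142… → S = 7.1%
(the 1/255 factors cancel in S and H, so raw channel differences can be used)
Max is R' → H = 60 × (((G-B)/Δ) mod 6) = 60 × (((84-78)/12) mod 6)
  6/12 = 0.5
  H = 60 × 0.5 = 30° → H = 30.0°
= HSL(30.0°, 7.1%, 32.9%)


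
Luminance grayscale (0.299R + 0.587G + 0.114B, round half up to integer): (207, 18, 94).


Gray = 0.299×R + 0.587×G + 0.114×B
Gray = 0.299×207 + 0.587×18 + 0.114×94
Gray = 61.893 + 10.566 + 10.716
Gray = 83.175 → round half up → 83
Gray = 83


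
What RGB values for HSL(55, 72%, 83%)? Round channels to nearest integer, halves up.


H=55°, S=0.72, L=0.83
C = (1-|2L-1|)×S = (1-|0.66|)×0.72 = 0.2448
H' = H/60 = 55/60 ≈ 0.9167; X = C×(1-|H' mod 2 - 1|) = 0.2244
m = L - C/2 = 0.83 - 0.1224 = 0.7076
Sector ⌊H'⌋ = 0 → (R',G',B') = (0.2448, 0.2244, 0.0)
RGB = ((R'+m)×255, (G'+m)×255, (B'+m)×255) = (242.862, 237.66, 180.438)
Round half up → RGB(243, 238, 180)


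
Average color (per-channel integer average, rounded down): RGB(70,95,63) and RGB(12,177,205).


Midpoint: each channel = ⌊(C₁+C₂)/2⌋
R: ⌊(70+12)/2⌋ = 41
G: ⌊(95+177)/2⌋ = 136
B: ⌊(63+205)/2⌋ = 134
= RGB(41, 136, 134)


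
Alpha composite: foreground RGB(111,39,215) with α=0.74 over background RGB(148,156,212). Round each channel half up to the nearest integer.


C = α×F + (1-α)×B, with 1-α = 0.26
R: 0.74×111 + 0.26×148 = 82.14 + 38.48 = 120.62 → 121
G: 0.74×39 + 0.26×156 = 28.86 + 40.56 = 69.42 → 69
B: 0.74×215 + 0.26×212 = 159.10 + 55.12 = 214.22 → 214
= RGB(121, 69, 214)


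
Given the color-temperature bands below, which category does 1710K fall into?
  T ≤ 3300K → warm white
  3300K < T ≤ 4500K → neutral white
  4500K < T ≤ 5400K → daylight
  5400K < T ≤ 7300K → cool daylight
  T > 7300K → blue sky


Temperature: 1710K
1710K ≤ 3300K → warm white
Classification: warm white


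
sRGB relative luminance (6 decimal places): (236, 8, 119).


Linearize each channel (sRGB transfer function): c = v/255; c_lin = c/12.92 if c ≤ 0.04045, else ((c+0.055)/1.055)^2.4
  R: 236/255 ≈ 0.925490 > 0.04045 → ((0.925490+0.055)/1.055)^2.4 ≈ 0.838799
  G: 8/255 ≈ 0.031373 ≤ 0.04045 → 0.031373/12.92 ≈ 0.002428
  B: 119/255 ≈ 0.466667 > 0.04045 → ((0.466667+0.055)/1.055)^2.4 ≈ 0.184475
R_lin = 0.838799, G_lin = 0.002428, B_lin = 0.184475
L = 0.2126×R + 0.7152×G + 0.0722×B
L = 0.2126×0.838799 + 0.7152×0.002428 + 0.0722×0.184475
L ≈ 0.193384


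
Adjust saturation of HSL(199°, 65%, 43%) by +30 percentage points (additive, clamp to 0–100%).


Original S = 65%
Adjustment = +30 percentage points
New S = 65 + (30) = 95
Clamp to [0, 100] → 95
= HSL(199°, 95%, 43%)


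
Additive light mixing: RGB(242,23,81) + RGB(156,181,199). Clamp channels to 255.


Additive: each channel = min(255, C₁+C₂)
R: 242+156 = 398 → 255
G: 23+181 = 204 → 204
B: 81+199 = 280 → 255
= RGB(255, 204, 255)


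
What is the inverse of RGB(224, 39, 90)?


Invert: (255-R, 255-G, 255-B)
R: 255-224 = 31
G: 255-39 = 216
B: 255-90 = 165
= RGB(31, 216, 165)


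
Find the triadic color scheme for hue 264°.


Triadic: equally spaced at 120° intervals
H1 = 264°
H2 = (264 + 120) mod 360 = 24°
H3 = (264 + 240) mod 360 = 144°
Triadic = 264°, 24°, 144°


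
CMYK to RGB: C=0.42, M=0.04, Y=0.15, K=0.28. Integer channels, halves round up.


R = 255 × (1-C) × (1-K) = 255 × 0.58 × 0.72 = 106.488 → 106
G = 255 × (1-M) × (1-K) = 255 × 0.96 × 0.72 = 176.256 → 176
B = 255 × (1-Y) × (1-K) = 255 × 0.85 × 0.72 = 156.06 → 156
= RGB(106, 176, 156)


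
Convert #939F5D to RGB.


93 → 147 (R)
9F → 159 (G)
5D → 93 (B)
= RGB(147, 159, 93)


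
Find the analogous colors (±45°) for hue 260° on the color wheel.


Base hue: 260°
Left analog: (260 - 45) mod 360 = 215°
Right analog: (260 + 45) mod 360 = 305°
Analogous hues = 215° and 305°


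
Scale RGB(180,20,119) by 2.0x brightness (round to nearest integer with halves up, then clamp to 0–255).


Multiply each channel by 2.0, round half up, clamp to [0, 255]
R: 180×2.0 = 360 → clamp → 255
G: 20×2.0 = 40
B: 119×2.0 = 238
= RGB(255, 40, 238)


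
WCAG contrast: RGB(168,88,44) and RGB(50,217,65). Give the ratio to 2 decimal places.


Linearize each sRGB channel c=v/255: c/12.92 if c ≤ 0.04045 else ((c+0.055)/1.055)^2.4
L = 0.2126×R_lin + 0.7152×G_lin + 0.0722×B_lin
Color 1 (168,88,44):
  R=168: 168/255≈0.6588 > 0.04045 → ((0.6588+0.055)/1.055)^2.4 ≈ 0.39157
  G=88: 88/255≈0.3451 > 0.04045 → ((0.3451+0.055)/1.055)^2.4 ≈ 0.09759
  B=44: 44/255≈0.1725 > 0.04045 → ((0.1725+0.055)/1.055)^2.4 ≈ 0.02519
  L1 = 0.2126×0.39157 + 0.7152×0.09759 + 0.0722×0.02519 ≈ 0.15486
Color 2 (50,217,65):
  R=50: 50/255≈0.1961 > 0.04045 → ((0.1961+0.055)/1.055)^2.4 ≈ 0.03190
  G=217: 217/255≈0.8510 > 0.04045 → ((0.8510+0.055)/1.055)^2.4 ≈ 0.69387
  B=65: 65/255≈0.2549 > 0.04045 → ((0.2549+0.055)/1.055)^2.4 ≈ 0.05286
  L2 = 0.2126×0.03190 + 0.7152×0.69387 + 0.0722×0.05286 ≈ 0.50685
Lighter = 0.50685, Darker = 0.15486
Ratio = (L_lighter + 0.05) / (L_darker + 0.05)
Ratio = (0.50685 + 0.05) / (0.15486 + 0.05) = 0.55685 / 0.20486 ≈ 2.7182
Ratio ≈ 2.72:1


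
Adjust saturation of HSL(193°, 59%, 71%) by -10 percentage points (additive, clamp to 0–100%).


Original S = 59%
Adjustment = -10 percentage points
New S = 59 + (-10) = 49
Clamp to [0, 100] → 49
= HSL(193°, 49%, 71%)


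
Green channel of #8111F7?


Color: #8111F7
R = 81 = 129
G = 11 = 17
B = F7 = 247
Green = 17


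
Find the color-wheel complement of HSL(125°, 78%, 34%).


Complement = opposite side of color wheel = hue + 180°
H' = (125 + 180) mod 360 = 305°
S and L unchanged.
= HSL(305°, 78%, 34%)


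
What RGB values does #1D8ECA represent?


1D → 29 (R)
8E → 142 (G)
CA → 202 (B)
= RGB(29, 142, 202)


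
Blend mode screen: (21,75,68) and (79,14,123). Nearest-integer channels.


Screen: C = 255 - (255-A)×(255-B)/255, rounded to nearest integer
R: 255 - (255-21)×(255-79)/255 = 255 - 41184/255 ≈ 255 - 161.506 = 93.494 → 93
G: 255 - (255-75)×(255-14)/255 = 255 - 43380/255 ≈ 255 - 170.118 = 84.882 → 85
B: 255 - (255-68)×(255-123)/255 = 255 - 24684/255 ≈ 255 - 96.800 = 158.200 → 158
= RGB(93, 85, 158)


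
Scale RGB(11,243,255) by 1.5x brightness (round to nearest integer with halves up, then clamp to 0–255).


Multiply each channel by 1.5, round half up, clamp to [0, 255]
R: 11×1.5 = 16.5 → round → 17
G: 243×1.5 = 364.5 → round → 365 → clamp → 255
B: 255×1.5 = 382.5 → round → 383 → clamp → 255
= RGB(17, 255, 255)


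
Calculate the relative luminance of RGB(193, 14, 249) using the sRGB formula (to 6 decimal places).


Linearize each channel (sRGB transfer function): c = v/255; c_lin = c/12.92 if c ≤ 0.04045, else ((c+0.055)/1.055)^2.4
  R: 193/255 ≈ 0.756863 > 0.04045 → ((0.756863+0.055)/1.055)^2.4 ≈ 0.533276
  G: 14/255 ≈ 0.054902 > 0.04045 → ((0.054902+0.055)/1.055)^2.4 ≈ 0.004391
  B: 249/255 ≈ 0.976471 > 0.04045 → ((0.976471+0.055)/1.055)^2.4 ≈ 0.947307
R_lin = 0.533276, G_lin = 0.004391, B_lin = 0.947307
L = 0.2126×R + 0.7152×G + 0.0722×B
L = 0.2126×0.533276 + 0.7152×0.004391 + 0.0722×0.947307
L ≈ 0.184911


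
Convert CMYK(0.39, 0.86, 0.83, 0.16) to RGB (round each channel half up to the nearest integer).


R = 255 × (1-C) × (1-K) = 255 × 0.61 × 0.84 = 130.662 → 131
G = 255 × (1-M) × (1-K) = 255 × 0.14 × 0.84 = 29.988 → 30
B = 255 × (1-Y) × (1-K) = 255 × 0.17 × 0.84 = 36.414 → 36
= RGB(131, 30, 36)


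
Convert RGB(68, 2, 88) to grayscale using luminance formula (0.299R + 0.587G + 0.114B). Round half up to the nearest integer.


Gray = 0.299×R + 0.587×G + 0.114×B
Gray = 0.299×68 + 0.587×2 + 0.114×88
Gray = 20.332 + 1.174 + 10.032
Gray = 31.538 → round half up → 32
Gray = 32


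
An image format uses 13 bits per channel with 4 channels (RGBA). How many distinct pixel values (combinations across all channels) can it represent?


Total bits = 13 bits/channel × 4 channels = 52 bits
Distinct pixel values = 2^52
= 4,503,599,627,370,496 pixel values


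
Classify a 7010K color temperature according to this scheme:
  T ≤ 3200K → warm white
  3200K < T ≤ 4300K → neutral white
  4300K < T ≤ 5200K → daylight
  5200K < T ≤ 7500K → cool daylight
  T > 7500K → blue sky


Temperature: 7010K
5200K < 7010K ≤ 7500K → cool daylight
Classification: cool daylight


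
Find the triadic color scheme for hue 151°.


Triadic: equally spaced at 120° intervals
H1 = 151°
H2 = (151 + 120) mod 360 = 271°
H3 = (151 + 240) mod 360 = 31°
Triadic = 151°, 271°, 31°


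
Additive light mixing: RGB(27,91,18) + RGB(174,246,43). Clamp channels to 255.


Additive: each channel = min(255, C₁+C₂)
R: 27+174 = 201 → 201
G: 91+246 = 337 → 255
B: 18+43 = 61 → 61
= RGB(201, 255, 61)


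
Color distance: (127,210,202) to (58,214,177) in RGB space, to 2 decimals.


d = √[(R₁-R₂)² + (G₁-G₂)² + (B₁-B₂)²]
d = √[(127-58)² + (210-214)² + (202-177)²]
d = √[4761 + 16 + 625]
d = √5402
d ≈ 73.50


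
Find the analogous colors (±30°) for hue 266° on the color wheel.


Base hue: 266°
Left analog: (266 - 30) mod 360 = 236°
Right analog: (266 + 30) mod 360 = 296°
Analogous hues = 236° and 296°


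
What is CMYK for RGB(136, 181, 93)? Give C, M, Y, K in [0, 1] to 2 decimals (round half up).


R'=136/255≈0.5333, G'=181/255≈0.7098, B'=93/255≈0.3647
K = 1 - max(R',G',B') = 1 - 181/255 = 74/255 = 0.29019… → 0.29
(1-R'-K)/(1-K) simplifies to (max-R)/max with max = 181:
C = (181-136)/181 = 45/181 = 0.24861… → 0.25
M = (181-181)/181 = 0/181 = 0 → 0.00
Y = (181-93)/181 = 88/181 = 0.48618… → 0.49
= CMYK(0.25, 0.00, 0.49, 0.29)


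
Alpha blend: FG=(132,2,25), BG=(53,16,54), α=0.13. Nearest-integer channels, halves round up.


C = α×F + (1-α)×B, with 1-α = 0.87
R: 0.13×132 + 0.87×53 = 17.16 + 46.11 = 63.27 → 63
G: 0.13×2 + 0.87×16 = 0.26 + 13.92 = 14.18 → 14
B: 0.13×25 + 0.87×54 = 3.25 + 46.98 = 50.23 → 50
= RGB(63, 14, 50)


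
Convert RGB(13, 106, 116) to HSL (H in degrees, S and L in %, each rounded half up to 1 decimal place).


Normalize: R'=13/255≈0.0510, G'=106/255≈0.4157, B'=116/255≈0.4549
Max=116/255, Min=13/255, Δ=Max-Min=103/255
L = (Max+Min)/2 = (116+13)/510 = 129/510 = 0.25294… → L = 25.3%
L ≤ 0.5 → S = Δ/(Max+Min) = 103/(116+13) = 103/129 = 0.79844… → S = 79.8%
(the 1/255 factors cancel in S and H, so raw channel differences can be used)
Max is B' → H = 60 × ((R-G)/Δ + 4) = 60 × ((13-106)/103 + 4)
  -93/103 + 4 = -0.9029… + 4 = 3.0970…
  H = 60 × 3.0970… = 185.825…° → H = 185.8°
= HSL(185.8°, 79.8%, 25.3%)


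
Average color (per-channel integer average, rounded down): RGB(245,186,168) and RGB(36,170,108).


Midpoint: each channel = ⌊(C₁+C₂)/2⌋
R: ⌊(245+36)/2⌋ = 140
G: ⌊(186+170)/2⌋ = 178
B: ⌊(168+108)/2⌋ = 138
= RGB(140, 178, 138)


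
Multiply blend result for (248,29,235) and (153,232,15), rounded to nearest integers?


Multiply: C = A×B/255, rounded to nearest integer
R: 248×153/255 = 37944/255 ≈ 148.800 → 149
G: 29×232/255 = 6728/255 ≈ 26.384 → 26
B: 235×15/255 = 3525/255 ≈ 13.824 → 14
= RGB(149, 26, 14)


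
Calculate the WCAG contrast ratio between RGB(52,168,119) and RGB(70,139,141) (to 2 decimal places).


Linearize each sRGB channel c=v/255: c/12.92 if c ≤ 0.04045 else ((c+0.055)/1.055)^2.4
L = 0.2126×R_lin + 0.7152×G_lin + 0.0722×B_lin
Color 1 (52,168,119):
  R=52: 52/255≈0.2039 > 0.04045 → ((0.2039+0.055)/1.055)^2.4 ≈ 0.03434
  G=168: 168/255≈0.6588 > 0.04045 → ((0.6588+0.055)/1.055)^2.4 ≈ 0.39157
  B=119: 119/255≈0.4667 > 0.04045 → ((0.4667+0.055)/1.055)^2.4 ≈ 0.18447
  L1 = 0.2126×0.03434 + 0.7152×0.39157 + 0.0722×0.18447 ≈ 0.30067
Color 2 (70,139,141):
  R=70: 70/255≈0.2745 > 0.04045 → ((0.2745+0.055)/1.055)^2.4 ≈ 0.06125
  G=139: 139/255≈0.5451 > 0.04045 → ((0.5451+0.055)/1.055)^2.4 ≈ 0.25818
  B=141: 141/255≈0.5529 > 0.04045 → ((0.5529+0.055)/1.055)^2.4 ≈ 0.26636
  L2 = 0.2126×0.06125 + 0.7152×0.25818 + 0.0722×0.26636 ≈ 0.21690
Lighter = 0.30067, Darker = 0.21690
Ratio = (L_lighter + 0.05) / (L_darker + 0.05)
Ratio = (0.30067 + 0.05) / (0.21690 + 0.05) = 0.35067 / 0.26690 ≈ 1.3139
Ratio ≈ 1.31:1


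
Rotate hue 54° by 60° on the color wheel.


New hue = (H + rotation) mod 360
New hue = (54 + 60) mod 360
= 114 mod 360
= 114°


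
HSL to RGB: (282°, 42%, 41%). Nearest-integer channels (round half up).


H=282°, S=0.42, L=0.41
C = (1-|2L-1|)×S = (1-|-0.18|)×0.42 = 0.3444
H' = H/60 = 282/60 ≈ 4.7000; X = C×(1-|H' mod 2 - 1|) = 0.24108
m = L - C/2 = 0.41 - 0.1722 = 0.2378
Sector ⌊H'⌋ = 4 → (R',G',B') = (0.24108, 0.0, 0.3444)
RGB = ((R'+m)×255, (G'+m)×255, (B'+m)×255) = (122.1144, 60.639, 148.461)
Round half up → RGB(122, 61, 148)
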